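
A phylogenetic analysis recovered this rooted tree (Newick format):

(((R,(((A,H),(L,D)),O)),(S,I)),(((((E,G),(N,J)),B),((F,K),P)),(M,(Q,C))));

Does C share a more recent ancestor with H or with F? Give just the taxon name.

F

The MRCA of C and F subtends (((((E,G),(N,J)),B),((F,K),P)),(M,(Q,C))) (11 taxa).
The MRCA of C and H is the root, subtending the entire tree (19 taxa).
The first is nested inside the second, so C shares a more recent common ancestor with F.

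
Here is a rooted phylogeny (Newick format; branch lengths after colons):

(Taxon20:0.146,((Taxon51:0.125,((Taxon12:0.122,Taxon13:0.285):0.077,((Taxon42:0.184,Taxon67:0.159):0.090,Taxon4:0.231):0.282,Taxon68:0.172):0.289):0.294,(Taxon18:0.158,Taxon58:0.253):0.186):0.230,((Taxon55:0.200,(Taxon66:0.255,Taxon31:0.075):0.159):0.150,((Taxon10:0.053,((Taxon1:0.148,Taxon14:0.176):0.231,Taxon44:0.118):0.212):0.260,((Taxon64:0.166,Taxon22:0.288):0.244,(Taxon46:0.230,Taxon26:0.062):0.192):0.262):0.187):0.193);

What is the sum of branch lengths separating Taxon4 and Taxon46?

The path runs Taxon4 → … → MRCA → … → Taxon46; the MRCA is the root of the tree.
Branch lengths along that path: 0.231 + 0.282 + 0.289 + 0.294 + 0.230 + 0.193 + 0.187 + 0.262 + 0.192 + 0.230 = 2.390.

2.390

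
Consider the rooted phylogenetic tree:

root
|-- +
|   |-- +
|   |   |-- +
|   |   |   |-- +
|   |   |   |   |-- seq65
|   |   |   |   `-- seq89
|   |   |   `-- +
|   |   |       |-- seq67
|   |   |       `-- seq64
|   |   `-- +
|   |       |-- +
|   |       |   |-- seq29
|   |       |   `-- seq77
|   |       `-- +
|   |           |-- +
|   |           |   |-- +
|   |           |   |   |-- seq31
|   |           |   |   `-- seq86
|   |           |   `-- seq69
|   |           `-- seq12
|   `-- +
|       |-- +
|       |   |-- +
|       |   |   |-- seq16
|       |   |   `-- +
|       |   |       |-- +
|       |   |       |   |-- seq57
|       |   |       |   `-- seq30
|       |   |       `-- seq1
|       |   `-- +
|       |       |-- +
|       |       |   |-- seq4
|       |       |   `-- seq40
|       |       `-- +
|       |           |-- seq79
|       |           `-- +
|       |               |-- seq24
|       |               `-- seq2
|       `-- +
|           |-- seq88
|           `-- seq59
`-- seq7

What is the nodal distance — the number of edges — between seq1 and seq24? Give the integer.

The MRCA of seq1 and seq24 is the node subtending ((seq16,((seq57,seq30),seq1)),((seq4,seq40),(seq79,(seq24,seq2)))).
From seq1 up to that node: 3 branches. From seq24 up to the same node: 4 branches. Total: 3 + 4 = 7.

7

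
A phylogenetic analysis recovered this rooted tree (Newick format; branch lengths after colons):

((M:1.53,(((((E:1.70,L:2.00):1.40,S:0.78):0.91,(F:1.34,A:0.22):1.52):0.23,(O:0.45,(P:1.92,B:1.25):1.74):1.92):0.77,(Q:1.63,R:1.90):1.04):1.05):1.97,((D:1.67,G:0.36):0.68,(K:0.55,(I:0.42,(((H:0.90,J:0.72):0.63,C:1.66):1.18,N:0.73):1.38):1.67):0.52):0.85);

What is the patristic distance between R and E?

The path runs R → … → MRCA → … → E; the MRCA is the node subtending (((((E,L),S),(F,A)),(O,(P,B))),(Q,R)).
Branch lengths along that path: 1.90 + 1.04 + 0.77 + 0.23 + 0.91 + 1.40 + 1.70 = 7.95.

7.95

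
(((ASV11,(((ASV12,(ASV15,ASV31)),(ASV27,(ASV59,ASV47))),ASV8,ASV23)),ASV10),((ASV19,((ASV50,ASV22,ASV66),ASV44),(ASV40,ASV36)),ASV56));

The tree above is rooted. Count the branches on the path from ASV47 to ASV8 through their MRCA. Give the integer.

The MRCA of ASV47 and ASV8 is the node subtending (((ASV12,(ASV15,ASV31)),(ASV27,(ASV59,ASV47))),ASV8,ASV23).
From ASV47 up to that node: 4 branches. From ASV8 up to the same node: 1 branch. Total: 4 + 1 = 5.

5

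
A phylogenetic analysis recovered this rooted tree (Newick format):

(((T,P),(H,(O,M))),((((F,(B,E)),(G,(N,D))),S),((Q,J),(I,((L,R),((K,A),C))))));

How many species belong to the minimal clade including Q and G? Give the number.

15

The MRCA of Q and G is the node subtending ((((F,(B,E)),(G,(N,D))),S),((Q,J),(I,((L,R),((K,A),C))))).
That clade contains 15 terminal taxa: A, B, C, D, E, F, G, I, J, K, L, N, Q, R, S.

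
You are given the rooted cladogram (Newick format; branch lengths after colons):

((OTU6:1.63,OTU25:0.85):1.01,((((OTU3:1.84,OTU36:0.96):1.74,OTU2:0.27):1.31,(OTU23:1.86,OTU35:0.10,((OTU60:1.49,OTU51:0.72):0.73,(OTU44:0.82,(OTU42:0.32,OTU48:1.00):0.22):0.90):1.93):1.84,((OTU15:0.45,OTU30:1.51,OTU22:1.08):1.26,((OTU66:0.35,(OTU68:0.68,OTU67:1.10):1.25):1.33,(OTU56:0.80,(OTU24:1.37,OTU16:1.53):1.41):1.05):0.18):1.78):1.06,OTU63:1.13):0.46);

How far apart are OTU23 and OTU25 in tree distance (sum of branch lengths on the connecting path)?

7.08

The path runs OTU23 → … → MRCA → … → OTU25; the MRCA is the root of the tree.
Branch lengths along that path: 1.86 + 1.84 + 1.06 + 0.46 + 1.01 + 0.85 = 7.08.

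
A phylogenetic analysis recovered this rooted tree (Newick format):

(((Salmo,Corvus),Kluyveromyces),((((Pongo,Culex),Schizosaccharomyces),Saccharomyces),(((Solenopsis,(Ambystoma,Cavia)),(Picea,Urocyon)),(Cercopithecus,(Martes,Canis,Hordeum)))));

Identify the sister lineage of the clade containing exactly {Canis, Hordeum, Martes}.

Cercopithecus

The clade containing exactly {Canis, Hordeum, Martes} attaches to the tree at the node subtending (Cercopithecus,(Martes,Canis,Hordeum)).
The other lineage descending from that same node — the sister group — is the single tip Cercopithecus.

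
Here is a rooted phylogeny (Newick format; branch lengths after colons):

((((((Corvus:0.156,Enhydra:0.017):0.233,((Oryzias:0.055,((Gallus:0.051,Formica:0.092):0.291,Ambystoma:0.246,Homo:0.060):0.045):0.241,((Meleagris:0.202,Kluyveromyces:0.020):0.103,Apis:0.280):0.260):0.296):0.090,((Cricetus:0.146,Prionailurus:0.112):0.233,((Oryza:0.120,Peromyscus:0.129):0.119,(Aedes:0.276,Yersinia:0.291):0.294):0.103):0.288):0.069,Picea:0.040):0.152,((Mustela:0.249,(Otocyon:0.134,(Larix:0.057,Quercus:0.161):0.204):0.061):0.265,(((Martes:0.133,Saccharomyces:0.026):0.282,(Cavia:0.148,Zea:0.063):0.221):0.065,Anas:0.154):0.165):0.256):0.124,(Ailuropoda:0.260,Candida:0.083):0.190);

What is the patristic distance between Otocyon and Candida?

1.113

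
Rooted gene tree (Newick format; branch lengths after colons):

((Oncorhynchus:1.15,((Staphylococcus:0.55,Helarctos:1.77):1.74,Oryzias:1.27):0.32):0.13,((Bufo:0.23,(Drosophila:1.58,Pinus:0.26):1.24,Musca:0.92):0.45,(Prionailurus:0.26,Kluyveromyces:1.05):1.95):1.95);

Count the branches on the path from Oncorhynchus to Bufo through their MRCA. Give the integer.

5

The MRCA of Oncorhynchus and Bufo is the root of the tree.
From Oncorhynchus up to that node: 2 branches. From Bufo up to the same node: 3 branches. Total: 2 + 3 = 5.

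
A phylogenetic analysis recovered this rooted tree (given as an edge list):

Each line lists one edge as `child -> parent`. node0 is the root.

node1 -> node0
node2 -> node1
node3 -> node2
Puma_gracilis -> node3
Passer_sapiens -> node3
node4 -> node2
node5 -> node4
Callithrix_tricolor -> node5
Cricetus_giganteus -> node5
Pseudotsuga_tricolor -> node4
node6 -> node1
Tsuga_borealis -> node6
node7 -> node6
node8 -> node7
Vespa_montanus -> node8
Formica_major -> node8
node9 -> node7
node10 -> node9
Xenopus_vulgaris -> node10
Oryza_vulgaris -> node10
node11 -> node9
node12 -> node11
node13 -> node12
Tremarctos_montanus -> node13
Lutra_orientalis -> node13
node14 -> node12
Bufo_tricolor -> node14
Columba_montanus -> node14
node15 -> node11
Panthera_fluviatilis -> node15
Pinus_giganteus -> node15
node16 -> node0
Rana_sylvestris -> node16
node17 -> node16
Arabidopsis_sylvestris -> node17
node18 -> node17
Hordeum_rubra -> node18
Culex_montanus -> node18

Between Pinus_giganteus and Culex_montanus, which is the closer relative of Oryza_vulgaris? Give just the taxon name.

The MRCA of Oryza_vulgaris and Pinus_giganteus subtends ((Xenopus_vulgaris,Oryza_vulgaris),(((Tremarctos_montanus,Lutra_orientalis),(Bufo_tricolor,Columba_montanus)),(Panthera_fluviatilis,Pinus_giganteus))) (8 taxa).
The MRCA of Oryza_vulgaris and Culex_montanus is the root, subtending the entire tree (20 taxa).
The first is nested inside the second, so Oryza_vulgaris shares a more recent common ancestor with Pinus_giganteus.

Pinus_giganteus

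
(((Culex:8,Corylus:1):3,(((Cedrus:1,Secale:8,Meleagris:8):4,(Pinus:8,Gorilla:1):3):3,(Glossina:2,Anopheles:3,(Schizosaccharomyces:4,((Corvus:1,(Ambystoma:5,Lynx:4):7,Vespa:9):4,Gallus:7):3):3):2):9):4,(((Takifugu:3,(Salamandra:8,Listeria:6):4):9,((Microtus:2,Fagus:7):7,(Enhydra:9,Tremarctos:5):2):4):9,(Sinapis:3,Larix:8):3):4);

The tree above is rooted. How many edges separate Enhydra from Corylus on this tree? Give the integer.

8

The MRCA of Enhydra and Corylus is the root of the tree.
From Enhydra up to that node: 5 branches. From Corylus up to the same node: 3 branches. Total: 5 + 3 = 8.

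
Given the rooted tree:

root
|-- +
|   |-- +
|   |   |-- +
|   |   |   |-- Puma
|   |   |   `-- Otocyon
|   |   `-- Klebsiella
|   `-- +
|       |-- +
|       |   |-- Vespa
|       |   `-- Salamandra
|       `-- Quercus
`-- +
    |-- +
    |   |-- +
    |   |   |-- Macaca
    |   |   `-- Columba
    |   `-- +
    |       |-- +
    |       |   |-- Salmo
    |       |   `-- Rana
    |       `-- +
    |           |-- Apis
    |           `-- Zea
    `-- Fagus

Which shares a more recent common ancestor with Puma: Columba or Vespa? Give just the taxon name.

The MRCA of Puma and Vespa subtends (((Puma,Otocyon),Klebsiella),((Vespa,Salamandra),Quercus)) (6 taxa).
The MRCA of Puma and Columba is the root, subtending the entire tree (13 taxa).
The first is nested inside the second, so Puma shares a more recent common ancestor with Vespa.

Vespa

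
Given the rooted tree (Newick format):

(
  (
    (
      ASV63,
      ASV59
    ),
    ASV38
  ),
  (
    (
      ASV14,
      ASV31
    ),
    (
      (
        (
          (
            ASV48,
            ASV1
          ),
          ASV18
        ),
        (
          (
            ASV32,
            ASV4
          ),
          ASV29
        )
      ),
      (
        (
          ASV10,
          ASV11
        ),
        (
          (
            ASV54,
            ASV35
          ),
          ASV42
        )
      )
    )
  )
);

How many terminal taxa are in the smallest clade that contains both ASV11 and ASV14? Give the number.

13

The MRCA of ASV11 and ASV14 is the node subtending ((ASV14,ASV31),((((ASV48,ASV1),ASV18),((ASV32,ASV4),ASV29)),((ASV10,ASV11),((ASV54,ASV35),ASV42)))).
That clade contains 13 terminal taxa: ASV1, ASV10, ASV11, ASV14, ASV18, ASV29, ASV31, ASV32, ASV35, ASV4, ASV42, ASV48, ASV54.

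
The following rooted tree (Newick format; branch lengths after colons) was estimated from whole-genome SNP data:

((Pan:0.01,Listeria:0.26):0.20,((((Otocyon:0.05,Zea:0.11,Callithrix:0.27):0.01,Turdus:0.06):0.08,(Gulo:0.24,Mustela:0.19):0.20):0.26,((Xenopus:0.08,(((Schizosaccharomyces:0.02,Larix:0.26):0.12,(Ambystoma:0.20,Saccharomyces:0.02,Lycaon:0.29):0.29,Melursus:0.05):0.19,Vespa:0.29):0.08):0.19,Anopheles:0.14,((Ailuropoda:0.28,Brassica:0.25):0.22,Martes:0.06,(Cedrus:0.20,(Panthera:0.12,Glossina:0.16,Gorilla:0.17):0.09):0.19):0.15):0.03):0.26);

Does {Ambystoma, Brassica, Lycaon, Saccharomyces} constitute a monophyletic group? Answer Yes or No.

The MRCA of the listed taxa subtends ((Xenopus,(((Schizosaccharomyces,Larix),(Ambystoma,Saccharomyces,Lycaon),Melursus),Vespa)),Anopheles,((Ailuropoda,Brassica),Martes,(Cedrus,(Panthera,Glossina,Gorilla)))).
That clade also contains Ailuropoda, Anopheles, Cedrus, Glossina, Gorilla, Larix, Martes, Melursus, Panthera, Schizosaccharomyces, Vespa, Xenopus, which are not in the proposed group, so the group is not monophyletic.

No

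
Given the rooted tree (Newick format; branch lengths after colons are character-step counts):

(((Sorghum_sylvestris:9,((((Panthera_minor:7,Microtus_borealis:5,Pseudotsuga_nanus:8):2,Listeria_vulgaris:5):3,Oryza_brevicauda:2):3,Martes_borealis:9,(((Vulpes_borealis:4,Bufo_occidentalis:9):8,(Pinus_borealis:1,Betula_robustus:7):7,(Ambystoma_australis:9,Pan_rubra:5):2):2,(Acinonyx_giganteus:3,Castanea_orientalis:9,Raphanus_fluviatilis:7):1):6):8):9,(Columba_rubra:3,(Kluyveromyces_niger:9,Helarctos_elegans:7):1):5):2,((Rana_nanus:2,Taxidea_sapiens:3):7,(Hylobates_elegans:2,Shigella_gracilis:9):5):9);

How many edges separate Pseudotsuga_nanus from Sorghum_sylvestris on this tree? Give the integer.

The MRCA of Pseudotsuga_nanus and Sorghum_sylvestris is the node subtending (Sorghum_sylvestris,((((Panthera_minor,Microtus_borealis,Pseudotsuga_nanus),Listeria_vulgaris),Oryza_brevicauda),Martes_borealis,(((Vulpes_borealis,Bufo_occidentalis),(Pinus_borealis,Betula_robustus),(Ambystoma_australis,Pan_rubra)),(Acinonyx_giganteus,Castanea_orientalis,Raphanus_fluviatilis)))).
From Pseudotsuga_nanus up to that node: 5 branches. From Sorghum_sylvestris up to the same node: 1 branch. Total: 5 + 1 = 6.

6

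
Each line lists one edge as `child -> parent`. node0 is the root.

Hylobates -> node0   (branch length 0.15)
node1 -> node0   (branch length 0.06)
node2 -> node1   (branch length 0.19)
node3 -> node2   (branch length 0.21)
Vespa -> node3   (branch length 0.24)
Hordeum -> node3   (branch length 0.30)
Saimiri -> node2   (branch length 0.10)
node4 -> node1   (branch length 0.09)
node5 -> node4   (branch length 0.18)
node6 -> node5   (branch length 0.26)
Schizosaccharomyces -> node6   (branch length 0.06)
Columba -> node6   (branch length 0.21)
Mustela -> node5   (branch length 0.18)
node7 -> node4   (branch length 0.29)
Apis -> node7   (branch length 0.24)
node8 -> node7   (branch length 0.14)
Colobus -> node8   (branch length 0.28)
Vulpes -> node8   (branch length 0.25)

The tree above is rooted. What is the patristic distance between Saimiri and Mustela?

0.74

The path runs Saimiri → … → MRCA → … → Mustela; the MRCA is the node subtending (((Vespa,Hordeum),Saimiri),(((Schizosaccharomyces,Columba),Mustela),(Apis,(Colobus,Vulpes)))).
Branch lengths along that path: 0.10 + 0.19 + 0.09 + 0.18 + 0.18 = 0.74.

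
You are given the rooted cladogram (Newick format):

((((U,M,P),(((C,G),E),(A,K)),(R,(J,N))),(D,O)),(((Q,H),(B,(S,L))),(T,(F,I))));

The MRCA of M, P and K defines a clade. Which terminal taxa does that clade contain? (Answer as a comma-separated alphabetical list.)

Tracing M: it sits inside (U,M,P).
Tracing P: it sits inside (U,M,P).
Tracing K: it sits inside (A,K).
The smallest clade enclosing all 3 is ((U,M,P),(((C,G),E),(A,K)),(R,(J,N))); the answer is its 11 terminal taxa in alphabetical order.

A, C, E, G, J, K, M, N, P, R, U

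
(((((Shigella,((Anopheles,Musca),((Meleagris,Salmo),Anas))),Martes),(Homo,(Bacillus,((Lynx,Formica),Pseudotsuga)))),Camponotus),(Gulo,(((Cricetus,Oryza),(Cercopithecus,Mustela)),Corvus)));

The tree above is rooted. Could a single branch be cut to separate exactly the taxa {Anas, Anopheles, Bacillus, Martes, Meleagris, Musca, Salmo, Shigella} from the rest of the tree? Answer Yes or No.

No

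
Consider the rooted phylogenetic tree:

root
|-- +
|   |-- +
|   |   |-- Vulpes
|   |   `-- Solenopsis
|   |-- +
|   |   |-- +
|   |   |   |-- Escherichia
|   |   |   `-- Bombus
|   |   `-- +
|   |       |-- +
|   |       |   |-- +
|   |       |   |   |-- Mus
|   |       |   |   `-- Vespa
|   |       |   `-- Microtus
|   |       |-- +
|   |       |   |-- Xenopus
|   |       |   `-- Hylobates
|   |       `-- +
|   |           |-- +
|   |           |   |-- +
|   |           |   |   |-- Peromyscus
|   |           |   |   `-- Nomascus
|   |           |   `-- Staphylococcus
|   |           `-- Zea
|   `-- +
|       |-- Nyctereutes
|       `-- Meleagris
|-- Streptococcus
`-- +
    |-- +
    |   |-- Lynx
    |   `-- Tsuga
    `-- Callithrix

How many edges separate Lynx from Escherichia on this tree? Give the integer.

The MRCA of Lynx and Escherichia is the root of the tree.
From Lynx up to that node: 3 branches. From Escherichia up to the same node: 4 branches. Total: 3 + 4 = 7.

7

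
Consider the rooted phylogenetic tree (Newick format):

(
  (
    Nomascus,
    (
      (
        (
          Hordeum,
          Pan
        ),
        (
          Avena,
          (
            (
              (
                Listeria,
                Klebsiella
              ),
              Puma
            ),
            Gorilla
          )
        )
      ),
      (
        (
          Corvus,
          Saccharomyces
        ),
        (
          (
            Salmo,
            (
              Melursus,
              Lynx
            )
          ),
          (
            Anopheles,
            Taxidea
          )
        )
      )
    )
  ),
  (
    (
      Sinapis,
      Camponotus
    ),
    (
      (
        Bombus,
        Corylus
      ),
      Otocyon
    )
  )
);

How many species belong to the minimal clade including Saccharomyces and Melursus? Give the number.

7

The MRCA of Saccharomyces and Melursus is the node subtending ((Corvus,Saccharomyces),((Salmo,(Melursus,Lynx)),(Anopheles,Taxidea))).
That clade contains 7 terminal taxa: Anopheles, Corvus, Lynx, Melursus, Saccharomyces, Salmo, Taxidea.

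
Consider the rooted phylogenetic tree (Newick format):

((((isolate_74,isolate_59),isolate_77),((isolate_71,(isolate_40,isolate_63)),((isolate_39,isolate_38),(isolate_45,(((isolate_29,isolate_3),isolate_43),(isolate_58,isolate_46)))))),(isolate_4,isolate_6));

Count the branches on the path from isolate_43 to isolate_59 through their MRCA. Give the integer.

The MRCA of isolate_43 and isolate_59 is the node subtending (((isolate_74,isolate_59),isolate_77),((isolate_71,(isolate_40,isolate_63)),((isolate_39,isolate_38),(isolate_45,(((isolate_29,isolate_3),isolate_43),(isolate_58,isolate_46)))))).
From isolate_43 up to that node: 6 branches. From isolate_59 up to the same node: 3 branches. Total: 6 + 3 = 9.

9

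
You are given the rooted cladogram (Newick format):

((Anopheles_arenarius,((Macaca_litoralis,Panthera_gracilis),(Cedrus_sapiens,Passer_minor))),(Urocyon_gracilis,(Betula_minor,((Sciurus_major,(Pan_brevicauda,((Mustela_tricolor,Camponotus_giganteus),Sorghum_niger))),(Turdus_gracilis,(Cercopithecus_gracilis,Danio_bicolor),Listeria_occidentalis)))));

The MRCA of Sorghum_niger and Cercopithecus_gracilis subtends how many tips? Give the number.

9

The MRCA of Sorghum_niger and Cercopithecus_gracilis is the node subtending ((Sciurus_major,(Pan_brevicauda,((Mustela_tricolor,Camponotus_giganteus),Sorghum_niger))),(Turdus_gracilis,(Cercopithecus_gracilis,Danio_bicolor),Listeria_occidentalis)).
That clade contains 9 terminal taxa: Camponotus_giganteus, Cercopithecus_gracilis, Danio_bicolor, Listeria_occidentalis, Mustela_tricolor, Pan_brevicauda, Sciurus_major, Sorghum_niger, Turdus_gracilis.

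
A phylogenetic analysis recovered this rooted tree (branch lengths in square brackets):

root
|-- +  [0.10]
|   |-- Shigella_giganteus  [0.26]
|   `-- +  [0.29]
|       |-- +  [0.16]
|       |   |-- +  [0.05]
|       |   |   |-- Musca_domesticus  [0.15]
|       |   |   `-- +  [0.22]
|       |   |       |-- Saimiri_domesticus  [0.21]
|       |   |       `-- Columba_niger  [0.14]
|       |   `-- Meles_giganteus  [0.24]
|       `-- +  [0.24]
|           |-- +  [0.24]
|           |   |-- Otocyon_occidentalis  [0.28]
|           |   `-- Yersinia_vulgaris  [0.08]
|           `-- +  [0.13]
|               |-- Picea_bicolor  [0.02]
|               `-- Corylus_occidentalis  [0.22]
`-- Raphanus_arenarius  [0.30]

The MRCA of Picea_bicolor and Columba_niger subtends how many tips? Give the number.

8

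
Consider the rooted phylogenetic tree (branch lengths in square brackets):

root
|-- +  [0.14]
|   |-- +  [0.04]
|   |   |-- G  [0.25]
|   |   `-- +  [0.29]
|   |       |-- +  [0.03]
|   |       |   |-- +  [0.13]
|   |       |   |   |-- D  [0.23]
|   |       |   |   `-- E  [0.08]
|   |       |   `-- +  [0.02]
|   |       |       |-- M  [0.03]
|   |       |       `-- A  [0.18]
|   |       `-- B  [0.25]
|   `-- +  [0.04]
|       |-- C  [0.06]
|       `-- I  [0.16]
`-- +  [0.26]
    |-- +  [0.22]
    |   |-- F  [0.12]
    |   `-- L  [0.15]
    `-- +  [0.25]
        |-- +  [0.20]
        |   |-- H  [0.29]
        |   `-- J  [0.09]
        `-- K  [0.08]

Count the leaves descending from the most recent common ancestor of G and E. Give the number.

6

The MRCA of G and E is the node subtending (G,(((D,E),(M,A)),B)).
That clade contains 6 terminal taxa: A, B, D, E, G, M.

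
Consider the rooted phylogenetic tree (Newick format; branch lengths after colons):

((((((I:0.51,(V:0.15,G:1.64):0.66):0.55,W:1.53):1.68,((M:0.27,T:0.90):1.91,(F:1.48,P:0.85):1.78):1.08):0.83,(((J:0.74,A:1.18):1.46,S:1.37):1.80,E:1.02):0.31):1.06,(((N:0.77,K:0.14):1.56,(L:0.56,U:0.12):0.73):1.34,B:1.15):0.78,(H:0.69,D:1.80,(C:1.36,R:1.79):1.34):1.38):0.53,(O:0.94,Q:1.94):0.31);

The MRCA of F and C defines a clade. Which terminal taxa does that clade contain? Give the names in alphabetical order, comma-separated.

Tracing F: it sits inside (F,P).
Tracing C: it sits inside (C,R).
The smallest clade enclosing both is (((((I,(V,G)),W),((M,T),(F,P))),(((J,A),S),E)),(((N,K),(L,U)),B),(H,D,(C,R))); the answer is its 21 terminal taxa in alphabetical order.

A, B, C, D, E, F, G, H, I, J, K, L, M, N, P, R, S, T, U, V, W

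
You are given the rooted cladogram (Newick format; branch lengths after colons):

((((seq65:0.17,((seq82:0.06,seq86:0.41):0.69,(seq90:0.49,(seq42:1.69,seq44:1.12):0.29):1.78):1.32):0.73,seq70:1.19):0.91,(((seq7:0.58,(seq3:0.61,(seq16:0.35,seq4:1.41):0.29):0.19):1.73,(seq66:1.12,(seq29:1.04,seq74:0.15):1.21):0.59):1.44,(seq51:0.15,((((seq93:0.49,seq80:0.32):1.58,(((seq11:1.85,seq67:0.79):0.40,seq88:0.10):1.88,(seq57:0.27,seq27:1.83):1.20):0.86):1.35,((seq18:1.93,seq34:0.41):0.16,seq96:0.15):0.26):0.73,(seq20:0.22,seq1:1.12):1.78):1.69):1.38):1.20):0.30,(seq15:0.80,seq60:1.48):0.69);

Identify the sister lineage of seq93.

seq80

seq93 attaches to the tree at the node subtending (seq93,seq80).
The other lineage descending from that same node — the sister group — is the single tip seq80.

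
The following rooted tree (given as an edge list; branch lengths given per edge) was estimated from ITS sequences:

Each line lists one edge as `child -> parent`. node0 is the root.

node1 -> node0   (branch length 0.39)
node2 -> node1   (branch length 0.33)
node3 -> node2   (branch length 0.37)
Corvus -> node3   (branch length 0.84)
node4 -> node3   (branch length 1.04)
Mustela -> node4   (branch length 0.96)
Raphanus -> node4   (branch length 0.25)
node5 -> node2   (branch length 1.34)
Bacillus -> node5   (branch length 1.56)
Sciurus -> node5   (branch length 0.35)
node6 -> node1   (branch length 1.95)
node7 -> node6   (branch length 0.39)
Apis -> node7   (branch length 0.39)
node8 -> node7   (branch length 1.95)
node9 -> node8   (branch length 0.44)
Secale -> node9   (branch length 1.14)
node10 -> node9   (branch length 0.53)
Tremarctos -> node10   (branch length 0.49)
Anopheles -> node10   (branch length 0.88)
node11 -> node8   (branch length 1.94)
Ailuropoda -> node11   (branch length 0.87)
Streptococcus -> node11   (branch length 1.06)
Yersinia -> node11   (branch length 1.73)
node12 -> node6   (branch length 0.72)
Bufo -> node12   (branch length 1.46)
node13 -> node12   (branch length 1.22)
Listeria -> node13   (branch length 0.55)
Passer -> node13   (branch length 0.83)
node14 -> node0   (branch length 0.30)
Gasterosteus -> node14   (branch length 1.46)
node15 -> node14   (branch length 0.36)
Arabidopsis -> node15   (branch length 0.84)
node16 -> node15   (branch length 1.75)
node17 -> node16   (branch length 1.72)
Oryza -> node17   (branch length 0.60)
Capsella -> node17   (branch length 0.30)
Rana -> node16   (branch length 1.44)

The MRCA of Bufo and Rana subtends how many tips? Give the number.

The MRCA of Bufo and Rana is the root, so the clade is the entire tree.
That clade contains 20 terminal taxa: Ailuropoda, Anopheles, Apis, Arabidopsis, Bacillus, Bufo, Capsella, Corvus, Gasterosteus, Listeria, Mustela, Oryza, Passer, Rana, Raphanus, Sciurus, Secale, Streptococcus, Tremarctos, Yersinia.

20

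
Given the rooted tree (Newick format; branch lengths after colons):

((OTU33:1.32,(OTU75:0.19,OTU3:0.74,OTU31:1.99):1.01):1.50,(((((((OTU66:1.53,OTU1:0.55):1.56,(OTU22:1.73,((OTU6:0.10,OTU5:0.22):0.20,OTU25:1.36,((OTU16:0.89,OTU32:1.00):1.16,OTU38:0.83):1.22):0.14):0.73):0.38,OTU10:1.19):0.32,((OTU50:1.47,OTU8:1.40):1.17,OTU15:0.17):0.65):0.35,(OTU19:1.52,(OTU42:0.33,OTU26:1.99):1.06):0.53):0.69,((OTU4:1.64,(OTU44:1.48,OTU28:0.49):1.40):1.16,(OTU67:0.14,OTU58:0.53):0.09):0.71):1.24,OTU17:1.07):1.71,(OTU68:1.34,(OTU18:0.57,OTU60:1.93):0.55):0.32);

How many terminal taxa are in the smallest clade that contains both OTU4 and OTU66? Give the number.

The MRCA of OTU4 and OTU66 is the node subtending ((((((OTU66,OTU1),(OTU22,((OTU6,OTU5),OTU25,((OTU16,OTU32),OTU38)))),OTU10),((OTU50,OTU8),OTU15)),(OTU19,(OTU42,OTU26))),((OTU4,(OTU44,OTU28)),(OTU67,OTU58))).
That clade contains 21 terminal taxa: OTU1, OTU10, OTU15, OTU16, OTU19, OTU22, OTU25, OTU26, OTU28, OTU32, OTU38, OTU4, OTU42, OTU44, OTU5, OTU50, OTU58, OTU6, OTU66, OTU67, OTU8.

21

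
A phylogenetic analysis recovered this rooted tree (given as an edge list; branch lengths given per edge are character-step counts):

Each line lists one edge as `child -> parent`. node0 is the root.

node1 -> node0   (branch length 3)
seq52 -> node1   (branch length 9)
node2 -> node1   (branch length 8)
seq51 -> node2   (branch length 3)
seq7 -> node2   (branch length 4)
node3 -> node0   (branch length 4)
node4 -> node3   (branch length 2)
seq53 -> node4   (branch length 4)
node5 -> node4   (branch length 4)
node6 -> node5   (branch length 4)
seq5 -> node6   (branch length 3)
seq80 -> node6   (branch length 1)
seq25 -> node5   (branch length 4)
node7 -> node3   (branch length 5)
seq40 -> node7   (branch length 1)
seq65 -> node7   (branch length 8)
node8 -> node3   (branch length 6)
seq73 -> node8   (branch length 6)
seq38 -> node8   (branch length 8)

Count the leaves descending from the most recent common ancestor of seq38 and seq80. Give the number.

The MRCA of seq38 and seq80 is the node subtending ((seq53,((seq5,seq80),seq25)),(seq40,seq65),(seq73,seq38)).
That clade contains 8 terminal taxa: seq25, seq38, seq40, seq5, seq53, seq65, seq73, seq80.

8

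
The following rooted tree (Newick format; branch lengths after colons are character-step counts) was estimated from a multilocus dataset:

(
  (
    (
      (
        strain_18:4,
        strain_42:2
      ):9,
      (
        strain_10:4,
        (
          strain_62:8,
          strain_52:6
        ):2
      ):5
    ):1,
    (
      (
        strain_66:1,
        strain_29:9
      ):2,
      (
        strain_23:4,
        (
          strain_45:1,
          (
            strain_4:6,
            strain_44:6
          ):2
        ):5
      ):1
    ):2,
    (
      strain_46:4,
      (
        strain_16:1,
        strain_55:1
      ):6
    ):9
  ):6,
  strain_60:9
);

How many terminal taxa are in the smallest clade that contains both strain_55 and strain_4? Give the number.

The MRCA of strain_55 and strain_4 is the node subtending (((strain_18,strain_42),(strain_10,(strain_62,strain_52))),((strain_66,strain_29),(strain_23,(strain_45,(strain_4,strain_44)))),(strain_46,(strain_16,strain_55))).
That clade contains 14 terminal taxa: strain_10, strain_16, strain_18, strain_23, strain_29, strain_4, strain_42, strain_44, strain_45, strain_46, strain_52, strain_55, strain_62, strain_66.

14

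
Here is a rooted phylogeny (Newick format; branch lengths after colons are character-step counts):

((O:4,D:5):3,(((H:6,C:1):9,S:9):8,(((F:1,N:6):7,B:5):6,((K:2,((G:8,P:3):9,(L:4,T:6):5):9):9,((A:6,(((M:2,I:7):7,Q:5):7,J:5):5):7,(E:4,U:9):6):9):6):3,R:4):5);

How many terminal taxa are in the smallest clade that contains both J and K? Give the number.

12

The MRCA of J and K is the node subtending ((K,((G,P),(L,T))),((A,(((M,I),Q),J)),(E,U))).
That clade contains 12 terminal taxa: A, E, G, I, J, K, L, M, P, Q, T, U.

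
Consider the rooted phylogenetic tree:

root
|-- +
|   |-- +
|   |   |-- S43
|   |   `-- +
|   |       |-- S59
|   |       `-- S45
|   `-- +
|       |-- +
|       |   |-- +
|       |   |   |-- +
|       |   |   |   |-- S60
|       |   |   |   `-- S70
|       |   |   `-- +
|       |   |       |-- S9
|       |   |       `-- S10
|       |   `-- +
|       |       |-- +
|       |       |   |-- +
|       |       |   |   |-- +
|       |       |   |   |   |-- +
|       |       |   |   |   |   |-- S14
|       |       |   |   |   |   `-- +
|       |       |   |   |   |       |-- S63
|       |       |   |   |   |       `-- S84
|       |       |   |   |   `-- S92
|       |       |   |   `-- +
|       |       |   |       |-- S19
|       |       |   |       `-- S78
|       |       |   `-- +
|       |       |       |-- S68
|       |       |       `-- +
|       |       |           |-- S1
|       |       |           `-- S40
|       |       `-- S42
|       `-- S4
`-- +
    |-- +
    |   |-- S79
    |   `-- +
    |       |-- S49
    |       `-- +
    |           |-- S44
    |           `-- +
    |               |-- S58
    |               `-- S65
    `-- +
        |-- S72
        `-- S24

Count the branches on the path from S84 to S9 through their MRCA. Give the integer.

10

The MRCA of S84 and S9 is the node subtending (((S60,S70),(S9,S10)),(((((S14,(S63,S84)),S92),(S19,S78)),(S68,(S1,S40))),S42)).
From S84 up to that node: 7 branches. From S9 up to the same node: 3 branches. Total: 7 + 3 = 10.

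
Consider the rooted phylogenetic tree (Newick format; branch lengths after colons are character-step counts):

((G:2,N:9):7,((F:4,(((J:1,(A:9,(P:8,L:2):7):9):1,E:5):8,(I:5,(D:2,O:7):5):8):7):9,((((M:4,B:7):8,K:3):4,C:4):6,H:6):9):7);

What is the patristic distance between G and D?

47

The path runs G → … → MRCA → … → D; the MRCA is the root of the tree.
Branch lengths along that path: 2 + 7 + 7 + 9 + 7 + 8 + 5 + 2 = 47.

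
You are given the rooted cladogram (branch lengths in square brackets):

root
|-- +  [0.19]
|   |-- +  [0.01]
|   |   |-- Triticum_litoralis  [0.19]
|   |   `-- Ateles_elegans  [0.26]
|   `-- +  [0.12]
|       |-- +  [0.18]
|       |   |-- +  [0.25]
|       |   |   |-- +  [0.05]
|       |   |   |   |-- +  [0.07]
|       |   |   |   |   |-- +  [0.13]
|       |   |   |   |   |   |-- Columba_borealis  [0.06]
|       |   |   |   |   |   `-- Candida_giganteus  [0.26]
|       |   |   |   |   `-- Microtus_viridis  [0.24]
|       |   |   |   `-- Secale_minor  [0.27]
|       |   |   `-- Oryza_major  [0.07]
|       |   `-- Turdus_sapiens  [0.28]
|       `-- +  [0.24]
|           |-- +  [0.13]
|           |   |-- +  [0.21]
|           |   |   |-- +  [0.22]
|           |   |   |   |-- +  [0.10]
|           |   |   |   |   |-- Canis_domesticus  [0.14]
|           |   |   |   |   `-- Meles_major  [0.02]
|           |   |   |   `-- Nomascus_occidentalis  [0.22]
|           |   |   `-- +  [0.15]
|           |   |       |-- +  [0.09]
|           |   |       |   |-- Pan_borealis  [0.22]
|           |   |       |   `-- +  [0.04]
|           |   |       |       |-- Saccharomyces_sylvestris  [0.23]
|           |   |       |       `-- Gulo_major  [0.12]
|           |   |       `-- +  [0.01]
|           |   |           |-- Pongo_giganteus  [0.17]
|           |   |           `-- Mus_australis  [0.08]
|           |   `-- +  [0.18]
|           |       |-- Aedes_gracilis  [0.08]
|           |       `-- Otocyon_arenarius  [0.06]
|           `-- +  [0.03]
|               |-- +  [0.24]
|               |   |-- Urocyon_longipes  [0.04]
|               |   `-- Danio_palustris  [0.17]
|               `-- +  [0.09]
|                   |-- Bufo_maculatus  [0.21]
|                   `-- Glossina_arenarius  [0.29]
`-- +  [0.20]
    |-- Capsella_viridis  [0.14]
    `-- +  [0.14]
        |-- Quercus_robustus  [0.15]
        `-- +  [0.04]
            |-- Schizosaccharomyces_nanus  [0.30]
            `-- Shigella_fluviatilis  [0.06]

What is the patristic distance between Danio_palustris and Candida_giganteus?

The path runs Danio_palustris → … → MRCA → … → Candida_giganteus; the MRCA is the node subtending ((((((Columba_borealis,Candida_giganteus),Microtus_viridis),Secale_minor),Oryza_major),Turdus_sapiens),(((((Canis_domesticus,Meles_major),Nomascus_occidentalis),((Pan_borealis,(Saccharomyces_sylvestris,Gulo_major)),(Pongo_giganteus,Mus_australis))),(Aedes_gracilis,Otocyon_arenarius)),((Urocyon_longipes,Danio_palustris),(Bufo_maculatus,Glossina_arenarius)))).
Branch lengths along that path: 0.17 + 0.24 + 0.03 + 0.24 + 0.18 + 0.25 + 0.05 + 0.07 + 0.13 + 0.26 = 1.62.

1.62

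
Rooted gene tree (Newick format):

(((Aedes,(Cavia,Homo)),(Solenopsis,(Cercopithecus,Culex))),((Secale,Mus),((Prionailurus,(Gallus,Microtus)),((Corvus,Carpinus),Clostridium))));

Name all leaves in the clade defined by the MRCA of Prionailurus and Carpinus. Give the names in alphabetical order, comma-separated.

Carpinus, Clostridium, Corvus, Gallus, Microtus, Prionailurus

Tracing Prionailurus: it sits inside (Prionailurus,(Gallus,Microtus)).
Tracing Carpinus: it sits inside (Corvus,Carpinus).
The smallest clade enclosing both is ((Prionailurus,(Gallus,Microtus)),((Corvus,Carpinus),Clostridium)); the answer is its 6 terminal taxa in alphabetical order.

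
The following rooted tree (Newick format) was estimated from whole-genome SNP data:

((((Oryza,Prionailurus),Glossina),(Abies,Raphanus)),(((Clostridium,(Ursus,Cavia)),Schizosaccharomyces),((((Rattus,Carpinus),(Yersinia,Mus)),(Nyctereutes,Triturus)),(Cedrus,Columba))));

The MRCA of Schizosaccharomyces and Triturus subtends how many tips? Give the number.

The MRCA of Schizosaccharomyces and Triturus is the node subtending (((Clostridium,(Ursus,Cavia)),Schizosaccharomyces),((((Rattus,Carpinus),(Yersinia,Mus)),(Nyctereutes,Triturus)),(Cedrus,Columba))).
That clade contains 12 terminal taxa: Carpinus, Cavia, Cedrus, Clostridium, Columba, Mus, Nyctereutes, Rattus, Schizosaccharomyces, Triturus, Ursus, Yersinia.

12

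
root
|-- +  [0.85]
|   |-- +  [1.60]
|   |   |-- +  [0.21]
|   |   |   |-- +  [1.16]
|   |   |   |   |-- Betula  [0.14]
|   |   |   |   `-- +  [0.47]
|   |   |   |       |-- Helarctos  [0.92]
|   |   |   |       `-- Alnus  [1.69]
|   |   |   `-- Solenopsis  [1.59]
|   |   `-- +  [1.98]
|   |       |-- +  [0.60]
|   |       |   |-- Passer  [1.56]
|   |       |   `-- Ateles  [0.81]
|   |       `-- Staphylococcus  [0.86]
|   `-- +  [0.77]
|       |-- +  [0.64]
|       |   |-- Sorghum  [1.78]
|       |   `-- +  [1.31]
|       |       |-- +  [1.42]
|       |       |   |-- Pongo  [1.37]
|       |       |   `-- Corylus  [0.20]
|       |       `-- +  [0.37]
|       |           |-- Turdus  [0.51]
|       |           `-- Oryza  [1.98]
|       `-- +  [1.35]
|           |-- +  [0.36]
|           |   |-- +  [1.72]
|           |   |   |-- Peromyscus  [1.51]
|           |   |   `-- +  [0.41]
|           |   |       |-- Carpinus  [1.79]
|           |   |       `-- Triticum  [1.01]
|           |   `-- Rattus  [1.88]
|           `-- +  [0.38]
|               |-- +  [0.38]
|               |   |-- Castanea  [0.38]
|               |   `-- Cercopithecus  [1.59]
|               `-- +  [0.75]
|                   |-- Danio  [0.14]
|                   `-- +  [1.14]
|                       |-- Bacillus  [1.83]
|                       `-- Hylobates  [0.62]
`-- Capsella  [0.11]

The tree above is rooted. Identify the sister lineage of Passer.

Ateles

Passer attaches to the tree at the node subtending (Passer,Ateles).
The other lineage descending from that same node — the sister group — is the single tip Ateles.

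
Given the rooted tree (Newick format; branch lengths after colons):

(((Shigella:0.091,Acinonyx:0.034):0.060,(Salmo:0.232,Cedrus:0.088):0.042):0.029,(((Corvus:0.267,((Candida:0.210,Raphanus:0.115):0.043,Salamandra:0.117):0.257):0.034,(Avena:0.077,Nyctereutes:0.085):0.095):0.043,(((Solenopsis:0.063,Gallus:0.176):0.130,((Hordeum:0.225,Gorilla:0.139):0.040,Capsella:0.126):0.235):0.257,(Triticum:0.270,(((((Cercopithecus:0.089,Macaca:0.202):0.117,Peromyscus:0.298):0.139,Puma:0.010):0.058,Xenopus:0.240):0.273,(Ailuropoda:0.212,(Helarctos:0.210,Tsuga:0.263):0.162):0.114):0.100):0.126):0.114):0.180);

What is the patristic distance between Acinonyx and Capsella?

1.035

The path runs Acinonyx → … → MRCA → … → Capsella; the MRCA is the root of the tree.
Branch lengths along that path: 0.034 + 0.060 + 0.029 + 0.180 + 0.114 + 0.257 + 0.235 + 0.126 = 1.035.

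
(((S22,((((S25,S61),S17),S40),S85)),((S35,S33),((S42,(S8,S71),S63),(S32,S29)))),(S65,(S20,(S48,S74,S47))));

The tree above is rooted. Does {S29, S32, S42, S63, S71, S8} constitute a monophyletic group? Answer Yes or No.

The most recent common ancestor of these taxa subtends ((S42,(S8,S71),S63),(S32,S29)).
That clade has exactly 6 tips — every listed taxon and nothing else — so the group is monophyletic.

Yes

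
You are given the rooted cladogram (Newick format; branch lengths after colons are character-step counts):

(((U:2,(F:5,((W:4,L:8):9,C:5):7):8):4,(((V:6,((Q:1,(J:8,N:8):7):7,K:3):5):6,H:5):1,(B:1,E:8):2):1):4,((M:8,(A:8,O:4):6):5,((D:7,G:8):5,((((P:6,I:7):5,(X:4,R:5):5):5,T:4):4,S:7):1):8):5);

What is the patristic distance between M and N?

57

The path runs M → … → MRCA → … → N; the MRCA is the root of the tree.
Branch lengths along that path: 8 + 5 + 5 + 4 + 1 + 1 + 6 + 5 + 7 + 7 + 8 = 57.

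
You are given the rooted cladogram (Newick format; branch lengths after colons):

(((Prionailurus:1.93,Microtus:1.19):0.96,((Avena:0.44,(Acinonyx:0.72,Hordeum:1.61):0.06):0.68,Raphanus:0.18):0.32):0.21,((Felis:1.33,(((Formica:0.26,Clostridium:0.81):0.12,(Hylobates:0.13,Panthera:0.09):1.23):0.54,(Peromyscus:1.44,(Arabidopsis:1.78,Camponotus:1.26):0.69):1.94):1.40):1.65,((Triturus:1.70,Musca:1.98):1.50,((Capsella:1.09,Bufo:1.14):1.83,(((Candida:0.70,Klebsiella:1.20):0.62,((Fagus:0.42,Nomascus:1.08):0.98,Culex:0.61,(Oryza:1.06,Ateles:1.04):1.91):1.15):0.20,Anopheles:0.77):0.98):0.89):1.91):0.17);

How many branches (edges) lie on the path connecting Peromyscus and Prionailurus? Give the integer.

8

The MRCA of Peromyscus and Prionailurus is the root of the tree.
From Peromyscus up to that node: 5 branches. From Prionailurus up to the same node: 3 branches. Total: 5 + 3 = 8.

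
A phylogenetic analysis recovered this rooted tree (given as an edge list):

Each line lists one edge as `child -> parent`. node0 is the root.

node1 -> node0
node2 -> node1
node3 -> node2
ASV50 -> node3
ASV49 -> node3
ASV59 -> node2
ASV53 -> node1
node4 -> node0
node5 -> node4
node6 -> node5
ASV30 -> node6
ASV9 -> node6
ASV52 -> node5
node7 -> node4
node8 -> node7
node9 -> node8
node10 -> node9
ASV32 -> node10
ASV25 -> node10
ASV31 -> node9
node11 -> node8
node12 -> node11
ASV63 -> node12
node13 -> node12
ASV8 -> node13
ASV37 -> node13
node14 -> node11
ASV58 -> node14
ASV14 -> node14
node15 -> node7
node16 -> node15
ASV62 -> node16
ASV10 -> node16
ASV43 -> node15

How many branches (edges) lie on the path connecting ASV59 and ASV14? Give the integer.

9

The MRCA of ASV59 and ASV14 is the root of the tree.
From ASV59 up to that node: 3 branches. From ASV14 up to the same node: 6 branches. Total: 3 + 6 = 9.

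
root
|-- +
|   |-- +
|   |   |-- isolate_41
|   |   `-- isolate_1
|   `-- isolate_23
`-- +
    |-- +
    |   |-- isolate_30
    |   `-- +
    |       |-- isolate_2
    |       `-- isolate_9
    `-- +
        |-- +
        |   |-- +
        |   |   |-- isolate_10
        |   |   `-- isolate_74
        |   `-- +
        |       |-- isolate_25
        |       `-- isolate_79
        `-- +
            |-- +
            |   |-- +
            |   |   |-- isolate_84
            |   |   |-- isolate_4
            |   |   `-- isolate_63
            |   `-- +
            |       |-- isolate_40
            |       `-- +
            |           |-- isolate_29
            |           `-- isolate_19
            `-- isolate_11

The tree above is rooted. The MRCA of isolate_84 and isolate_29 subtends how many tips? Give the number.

6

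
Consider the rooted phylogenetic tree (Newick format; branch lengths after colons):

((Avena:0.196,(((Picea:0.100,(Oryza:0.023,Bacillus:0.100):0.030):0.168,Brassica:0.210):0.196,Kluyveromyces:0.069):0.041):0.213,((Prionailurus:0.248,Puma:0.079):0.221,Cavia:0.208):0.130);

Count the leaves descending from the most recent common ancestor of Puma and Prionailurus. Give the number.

The MRCA of Puma and Prionailurus is the node subtending (Prionailurus,Puma).
That clade contains 2 terminal taxa: Prionailurus, Puma.

2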